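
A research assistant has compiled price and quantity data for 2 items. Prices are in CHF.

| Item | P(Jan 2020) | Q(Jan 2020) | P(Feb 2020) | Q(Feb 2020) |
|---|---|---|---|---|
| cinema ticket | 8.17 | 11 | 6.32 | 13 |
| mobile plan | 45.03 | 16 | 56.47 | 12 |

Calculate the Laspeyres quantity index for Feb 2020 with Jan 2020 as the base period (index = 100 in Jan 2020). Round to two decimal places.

Laspeyres quantity index uses base-period prices as weights.
ΣP(Jan 2020)·Q(Feb 2020) = 8.17×13 + 45.03×12 = 106.21 + 540.36 = 646.57
ΣP(Jan 2020)·Q(Jan 2020) = 8.17×11 + 45.03×16 = 89.87 + 720.48 = 810.35
Index = 646.57 / 810.35 × 100 = 79.7890

79.79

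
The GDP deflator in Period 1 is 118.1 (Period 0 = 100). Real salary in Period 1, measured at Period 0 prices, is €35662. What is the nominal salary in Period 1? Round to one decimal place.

Nominal = Real × (Index/100) = 35662 × (118.1/100)
        = 35662 × 1.181 = 42116.8220

42116.8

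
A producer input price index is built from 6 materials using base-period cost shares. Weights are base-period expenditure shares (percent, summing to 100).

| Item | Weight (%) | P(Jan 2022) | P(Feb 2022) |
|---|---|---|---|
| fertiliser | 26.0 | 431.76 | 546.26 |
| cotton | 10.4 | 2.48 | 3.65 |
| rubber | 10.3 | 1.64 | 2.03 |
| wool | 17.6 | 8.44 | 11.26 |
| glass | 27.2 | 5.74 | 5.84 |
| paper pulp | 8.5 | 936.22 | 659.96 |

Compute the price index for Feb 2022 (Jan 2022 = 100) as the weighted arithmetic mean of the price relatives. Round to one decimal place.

fertiliser: 26.0 × (546.26/431.76) = 26.0 × 1.265194 = 32.8950
cotton: 10.4 × (3.65/2.48) = 10.4 × 1.471774 = 15.3065
rubber: 10.3 × (2.03/1.64) = 10.3 × 1.237805 = 12.7494
wool: 17.6 × (11.26/8.44) = 17.6 × 1.334123 = 23.4806
glass: 27.2 × (5.84/5.74) = 27.2 × 1.017422 = 27.6739
paper pulp: 8.5 × (659.96/936.22) = 8.5 × 0.704920 = 5.9918
Index = Σ wᵢ·(p₁ᵢ/p₀ᵢ) = 32.8950 + 15.3065 + 12.7494 + 23.4806 + 27.6739 + 5.9918 = 118.0971

118.1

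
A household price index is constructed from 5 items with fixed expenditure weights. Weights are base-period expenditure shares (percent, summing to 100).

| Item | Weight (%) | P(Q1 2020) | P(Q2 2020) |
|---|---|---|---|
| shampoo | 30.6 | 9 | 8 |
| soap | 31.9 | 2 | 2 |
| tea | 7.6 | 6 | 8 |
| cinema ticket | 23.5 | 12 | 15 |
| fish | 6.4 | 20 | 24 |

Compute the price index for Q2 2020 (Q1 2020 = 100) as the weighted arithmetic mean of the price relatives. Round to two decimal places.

106.29

shampoo: 30.6 × (8/9) = 30.6 × 0.888889 = 27.2000
soap: 31.9 × (2/2) = 31.9 × 1.000000 = 31.9000
tea: 7.6 × (8/6) = 7.6 × 1.333333 = 10.1333
cinema ticket: 23.5 × (15/12) = 23.5 × 1.250000 = 29.3750
fish: 6.4 × (24/20) = 6.4 × 1.200000 = 7.6800
Index = Σ wᵢ·(p₁ᵢ/p₀ᵢ) = 27.2000 + 31.9000 + 10.1333 + 29.3750 + 7.6800 = 106.2883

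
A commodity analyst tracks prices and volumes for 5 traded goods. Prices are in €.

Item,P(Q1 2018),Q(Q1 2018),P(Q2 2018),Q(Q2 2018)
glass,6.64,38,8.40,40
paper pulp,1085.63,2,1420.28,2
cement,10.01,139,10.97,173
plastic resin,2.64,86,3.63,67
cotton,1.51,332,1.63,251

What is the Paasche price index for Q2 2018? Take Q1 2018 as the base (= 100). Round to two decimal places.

Paasche price index uses current-period quantities as weights.
ΣP(Q2 2018)·Q(Q2 2018) = 8.40×40 + 1420.28×2 + 10.97×173 + 3.63×67 + 1.63×251 = 336 + 2840.56 + 1897.81 + 243.21 + 409.13 = 5726.71
ΣP(Q1 2018)·Q(Q2 2018) = 6.64×40 + 1085.63×2 + 10.01×173 + 2.64×67 + 1.51×251 = 265.6 + 2171.26 + 1731.73 + 176.88 + 379.01 = 4724.48
Index = 5726.71 / 4724.48 × 100 = 121.2136

121.21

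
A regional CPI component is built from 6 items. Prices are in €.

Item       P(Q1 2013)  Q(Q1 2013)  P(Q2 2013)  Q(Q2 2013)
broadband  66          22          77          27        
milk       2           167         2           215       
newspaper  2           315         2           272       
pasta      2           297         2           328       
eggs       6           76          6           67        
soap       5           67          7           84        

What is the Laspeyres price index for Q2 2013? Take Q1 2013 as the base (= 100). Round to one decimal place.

109.9

Laspeyres price index uses base-period quantities as weights.
ΣP(Q2 2013)·Q(Q1 2013) = 77×22 + 2×167 + 2×315 + 2×297 + 6×76 + 7×67 = 1694 + 334 + 630 + 594 + 456 + 469 = 4177
ΣP(Q1 2013)·Q(Q1 2013) = 66×22 + 2×167 + 2×315 + 2×297 + 6×76 + 5×67 = 1452 + 334 + 630 + 594 + 456 + 335 = 3801
Index = 4177 / 3801 × 100 = 109.8921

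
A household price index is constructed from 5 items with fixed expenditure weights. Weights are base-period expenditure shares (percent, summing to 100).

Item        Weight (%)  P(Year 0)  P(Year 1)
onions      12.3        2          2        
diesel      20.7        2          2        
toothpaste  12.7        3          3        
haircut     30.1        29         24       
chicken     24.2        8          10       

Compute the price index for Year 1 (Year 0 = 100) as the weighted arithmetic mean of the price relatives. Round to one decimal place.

onions: 12.3 × (2/2) = 12.3 × 1.000000 = 12.3000
diesel: 20.7 × (2/2) = 20.7 × 1.000000 = 20.7000
toothpaste: 12.7 × (3/3) = 12.7 × 1.000000 = 12.7000
haircut: 30.1 × (24/29) = 30.1 × 0.827586 = 24.9103
chicken: 24.2 × (10/8) = 24.2 × 1.250000 = 30.2500
Index = Σ wᵢ·(p₁ᵢ/p₀ᵢ) = 12.3000 + 20.7000 + 12.7000 + 24.9103 + 30.2500 = 100.8603

100.9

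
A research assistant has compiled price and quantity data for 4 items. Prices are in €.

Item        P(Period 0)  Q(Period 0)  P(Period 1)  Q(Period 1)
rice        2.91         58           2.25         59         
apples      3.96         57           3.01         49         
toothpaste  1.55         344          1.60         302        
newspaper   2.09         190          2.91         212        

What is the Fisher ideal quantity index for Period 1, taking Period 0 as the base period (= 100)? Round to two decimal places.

Laspeyres component (base-period weights):
ΣP(Period 0)Q(Period 1) = 2.91×59 + 3.96×49 + 1.55×302 + 2.09×212 = 171.69 + 194.04 + 468.1 + 443.08 = 1276.91
ΣP(Period 0)Q(Period 0) = 2.91×58 + 3.96×57 + 1.55×344 + 2.09×190 = 168.78 + 225.72 + 533.2 + 397.1 = 1324.8
L = 1276.91 / 1324.8 × 100 = 96.3851
Paasche component (current-period weights):
ΣP(Period 1)Q(Period 1) = 2.25×59 + 3.01×49 + 1.60×302 + 2.91×212 = 132.75 + 147.49 + 483.2 + 616.92 = 1380.36
ΣP(Period 1)Q(Period 0) = 2.25×58 + 3.01×57 + 1.60×344 + 2.91×190 = 130.5 + 171.57 + 550.4 + 552.9 = 1405.37
P = 1380.36 / 1405.37 × 100 = 98.2204
Fisher = √(L × P) = √(96.3851 × 98.2204) = 97.2984

97.30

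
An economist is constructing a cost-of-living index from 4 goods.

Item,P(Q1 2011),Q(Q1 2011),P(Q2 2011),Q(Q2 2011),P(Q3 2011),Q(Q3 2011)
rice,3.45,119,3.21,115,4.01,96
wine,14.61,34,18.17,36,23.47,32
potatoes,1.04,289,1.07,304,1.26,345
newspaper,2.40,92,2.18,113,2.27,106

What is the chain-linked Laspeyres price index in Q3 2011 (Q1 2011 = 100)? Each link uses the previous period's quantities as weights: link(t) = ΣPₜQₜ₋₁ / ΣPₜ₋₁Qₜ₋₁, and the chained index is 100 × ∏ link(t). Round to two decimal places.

128.90

Link Q1 2011→Q2 2011:
ΣP(Q2 2011)Q(Q1 2011) = 3.21×119 + 18.17×34 + 1.07×289 + 2.18×92 = 381.99 + 617.78 + 309.23 + 200.56 = 1509.56
ΣP(Q1 2011)Q(Q1 2011) = 3.45×119 + 14.61×34 + 1.04×289 + 2.40×92 = 410.55 + 496.74 + 300.56 + 220.8 = 1428.65
link = 1509.56/1428.65 = 1.056634
Link Q2 2011→Q3 2011:
ΣP(Q3 2011)Q(Q2 2011) = 4.01×115 + 23.47×36 + 1.26×304 + 2.27×113 = 461.15 + 844.92 + 383.04 + 256.51 = 1945.62
ΣP(Q2 2011)Q(Q2 2011) = 3.21×115 + 18.17×36 + 1.07×304 + 2.18×113 = 369.15 + 654.12 + 325.28 + 246.34 = 1594.89
link = 1945.62/1594.89 = 1.219909
Chained index = 100 × 1.056634 × 1.219909 = 128.8997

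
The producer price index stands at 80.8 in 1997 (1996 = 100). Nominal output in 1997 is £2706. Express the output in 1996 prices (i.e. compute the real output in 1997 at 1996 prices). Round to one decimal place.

3349.0

Real = Nominal ÷ (Index/100) = 2706 ÷ (80.8/100)
     = 2706 ÷ 0.808 = 3349.0099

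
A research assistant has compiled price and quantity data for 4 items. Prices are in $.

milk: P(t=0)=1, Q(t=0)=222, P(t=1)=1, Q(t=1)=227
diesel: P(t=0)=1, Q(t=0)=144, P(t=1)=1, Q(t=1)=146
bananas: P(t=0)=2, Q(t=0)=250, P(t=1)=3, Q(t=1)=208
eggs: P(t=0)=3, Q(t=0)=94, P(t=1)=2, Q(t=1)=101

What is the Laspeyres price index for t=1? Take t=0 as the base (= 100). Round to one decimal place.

Laspeyres price index uses base-period quantities as weights.
ΣP(t=1)·Q(t=0) = 1×222 + 1×144 + 3×250 + 2×94 = 222 + 144 + 750 + 188 = 1304
ΣP(t=0)·Q(t=0) = 1×222 + 1×144 + 2×250 + 3×94 = 222 + 144 + 500 + 282 = 1148
Index = 1304 / 1148 × 100 = 113.5889

113.6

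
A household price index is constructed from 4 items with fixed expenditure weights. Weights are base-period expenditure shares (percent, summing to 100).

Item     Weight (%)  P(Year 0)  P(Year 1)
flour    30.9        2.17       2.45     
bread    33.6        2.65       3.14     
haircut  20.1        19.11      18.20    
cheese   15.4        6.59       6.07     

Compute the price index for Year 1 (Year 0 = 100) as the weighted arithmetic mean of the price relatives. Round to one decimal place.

108.0

flour: 30.9 × (2.45/2.17) = 30.9 × 1.129032 = 34.8871
bread: 33.6 × (3.14/2.65) = 33.6 × 1.184906 = 39.8128
haircut: 20.1 × (18.20/19.11) = 20.1 × 0.952381 = 19.1429
cheese: 15.4 × (6.07/6.59) = 15.4 × 0.921093 = 14.1848
Index = Σ wᵢ·(p₁ᵢ/p₀ᵢ) = 34.8871 + 39.8128 + 19.1429 + 14.1848 = 108.0276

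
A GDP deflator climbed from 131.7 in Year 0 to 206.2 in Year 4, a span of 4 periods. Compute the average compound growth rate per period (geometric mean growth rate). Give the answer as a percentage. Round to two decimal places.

Growth factor = (206.2/131.7)^(1/4) = (1.565680)^(1/4) = 1.118602
Growth rate = 1.118602 − 1 = 0.118602 = 11.8602%

11.86%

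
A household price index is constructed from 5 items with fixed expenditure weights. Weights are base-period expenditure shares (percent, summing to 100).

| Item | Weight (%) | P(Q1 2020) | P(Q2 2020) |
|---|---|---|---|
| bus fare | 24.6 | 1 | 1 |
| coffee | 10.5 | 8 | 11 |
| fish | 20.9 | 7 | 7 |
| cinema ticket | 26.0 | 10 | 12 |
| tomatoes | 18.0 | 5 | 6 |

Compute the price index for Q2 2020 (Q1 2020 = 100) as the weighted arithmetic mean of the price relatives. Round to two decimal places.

bus fare: 24.6 × (1/1) = 24.6 × 1.000000 = 24.6000
coffee: 10.5 × (11/8) = 10.5 × 1.375000 = 14.4375
fish: 20.9 × (7/7) = 20.9 × 1.000000 = 20.9000
cinema ticket: 26.0 × (12/10) = 26.0 × 1.200000 = 31.2000
tomatoes: 18.0 × (6/5) = 18.0 × 1.200000 = 21.6000
Index = Σ wᵢ·(p₁ᵢ/p₀ᵢ) = 24.6000 + 14.4375 + 20.9000 + 31.2000 + 21.6000 = 112.7375

112.74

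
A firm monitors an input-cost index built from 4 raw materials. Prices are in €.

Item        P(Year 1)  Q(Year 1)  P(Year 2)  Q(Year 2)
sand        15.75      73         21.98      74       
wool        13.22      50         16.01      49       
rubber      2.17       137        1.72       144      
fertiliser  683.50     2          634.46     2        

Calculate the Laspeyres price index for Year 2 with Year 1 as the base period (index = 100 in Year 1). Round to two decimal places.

Laspeyres price index uses base-period quantities as weights.
ΣP(Year 2)·Q(Year 1) = 21.98×73 + 16.01×50 + 1.72×137 + 634.46×2 = 1604.54 + 800.5 + 235.64 + 1268.92 = 3909.6
ΣP(Year 1)·Q(Year 1) = 15.75×73 + 13.22×50 + 2.17×137 + 683.50×2 = 1149.75 + 661 + 297.29 + 1367 = 3475.04
Index = 3909.6 / 3475.04 × 100 = 112.5052

112.51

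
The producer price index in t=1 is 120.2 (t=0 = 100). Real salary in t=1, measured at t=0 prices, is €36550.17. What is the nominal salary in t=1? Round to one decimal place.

Nominal = Real × (Index/100) = 36550.17 × (120.2/100)
        = 36550.17 × 1.202 = 43933.3043

43933.3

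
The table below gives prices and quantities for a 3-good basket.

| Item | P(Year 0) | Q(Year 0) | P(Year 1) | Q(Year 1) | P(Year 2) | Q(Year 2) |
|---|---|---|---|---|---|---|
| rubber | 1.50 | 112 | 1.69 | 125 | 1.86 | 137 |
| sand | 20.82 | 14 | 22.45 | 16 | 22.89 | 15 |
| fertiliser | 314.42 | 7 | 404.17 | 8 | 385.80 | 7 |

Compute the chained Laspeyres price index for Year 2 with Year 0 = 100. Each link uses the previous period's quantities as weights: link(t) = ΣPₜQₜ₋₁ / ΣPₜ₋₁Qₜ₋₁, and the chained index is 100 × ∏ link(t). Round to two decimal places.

121.36

Link Year 0→Year 1:
ΣP(Year 1)Q(Year 0) = 1.69×112 + 22.45×14 + 404.17×7 = 189.28 + 314.3 + 2829.19 = 3332.77
ΣP(Year 0)Q(Year 0) = 1.50×112 + 20.82×14 + 314.42×7 = 168 + 291.48 + 2200.94 = 2660.42
link = 3332.77/2660.42 = 1.252723
Link Year 1→Year 2:
ΣP(Year 2)Q(Year 1) = 1.86×125 + 22.89×16 + 385.80×8 = 232.5 + 366.24 + 3086.4 = 3685.14
ΣP(Year 1)Q(Year 1) = 1.69×125 + 22.45×16 + 404.17×8 = 211.25 + 359.2 + 3233.36 = 3803.81
link = 3685.14/3803.81 = 0.968802
Chained index = 100 × 1.252723 × 0.968802 = 121.3641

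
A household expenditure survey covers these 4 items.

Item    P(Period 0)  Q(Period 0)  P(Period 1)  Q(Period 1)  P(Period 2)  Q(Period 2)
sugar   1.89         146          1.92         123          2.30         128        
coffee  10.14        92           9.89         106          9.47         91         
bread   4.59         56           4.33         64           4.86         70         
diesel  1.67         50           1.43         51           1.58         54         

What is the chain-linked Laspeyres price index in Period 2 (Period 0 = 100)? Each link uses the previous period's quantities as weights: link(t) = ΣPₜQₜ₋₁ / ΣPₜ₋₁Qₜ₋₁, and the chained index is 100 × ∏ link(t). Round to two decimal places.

Link Period 0→Period 1:
ΣP(Period 1)Q(Period 0) = 1.92×146 + 9.89×92 + 4.33×56 + 1.43×50 = 280.32 + 909.88 + 242.48 + 71.5 = 1504.18
ΣP(Period 0)Q(Period 0) = 1.89×146 + 10.14×92 + 4.59×56 + 1.67×50 = 275.94 + 932.88 + 257.04 + 83.5 = 1549.36
link = 1504.18/1549.36 = 0.970840
Link Period 1→Period 2:
ΣP(Period 2)Q(Period 1) = 2.30×123 + 9.47×106 + 4.86×64 + 1.58×51 = 282.9 + 1003.82 + 311.04 + 80.58 = 1678.34
ΣP(Period 1)Q(Period 1) = 1.92×123 + 9.89×106 + 4.33×64 + 1.43×51 = 236.16 + 1048.34 + 277.12 + 72.93 = 1634.55
link = 1678.34/1634.55 = 1.026790
Chained index = 100 × 0.970840 × 1.026790 = 99.6849

99.68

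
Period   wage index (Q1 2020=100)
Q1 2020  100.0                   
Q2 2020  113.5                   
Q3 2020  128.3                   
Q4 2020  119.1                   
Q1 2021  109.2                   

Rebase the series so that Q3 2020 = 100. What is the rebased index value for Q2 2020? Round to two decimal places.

Rebased(Q2 2020) = 113.5 / 128.3 × 100 = 88.4645

88.46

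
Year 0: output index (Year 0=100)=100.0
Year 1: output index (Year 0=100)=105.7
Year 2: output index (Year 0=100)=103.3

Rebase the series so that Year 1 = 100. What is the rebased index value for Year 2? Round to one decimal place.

Rebased(Year 2) = 103.3 / 105.7 × 100 = 97.7294

97.7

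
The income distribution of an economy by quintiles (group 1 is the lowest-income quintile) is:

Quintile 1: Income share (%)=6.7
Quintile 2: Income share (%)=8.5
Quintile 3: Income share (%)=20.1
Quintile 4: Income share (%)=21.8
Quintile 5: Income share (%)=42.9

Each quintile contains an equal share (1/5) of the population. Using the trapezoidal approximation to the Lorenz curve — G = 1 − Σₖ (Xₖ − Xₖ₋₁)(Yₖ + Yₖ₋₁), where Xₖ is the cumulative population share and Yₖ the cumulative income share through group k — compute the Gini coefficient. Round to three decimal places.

Cumulative income shares Yₖ: 0.0670, 0.1520, 0.3530, 0.5710, 1.0000
Σ (Xₖ−Xₖ₋₁)(Yₖ+Yₖ₋₁) = (1/5)(0.0670+0.0000) + (1/5)(0.1520+0.0670) + (1/5)(0.3530+0.1520) + (1/5)(0.5710+0.3530) + (1/5)(1.0000+0.5710)
  = 0.0134 + 0.0438 + 0.1010 + 0.1848 + 0.3142 = 0.6572
G = 1 − 0.6572 = 0.3428

0.343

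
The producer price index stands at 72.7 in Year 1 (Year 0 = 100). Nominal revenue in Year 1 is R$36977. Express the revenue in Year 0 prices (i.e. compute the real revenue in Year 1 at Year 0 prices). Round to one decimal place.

50862.4

Real = Nominal ÷ (Index/100) = 36977 ÷ (72.7/100)
     = 36977 ÷ 0.727 = 50862.4484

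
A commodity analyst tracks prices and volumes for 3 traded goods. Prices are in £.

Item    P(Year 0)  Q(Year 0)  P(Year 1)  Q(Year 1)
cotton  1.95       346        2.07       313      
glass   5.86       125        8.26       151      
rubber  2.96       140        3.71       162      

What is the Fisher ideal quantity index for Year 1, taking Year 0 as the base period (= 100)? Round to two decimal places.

109.23

Laspeyres component (base-period weights):
ΣP(Year 0)Q(Year 1) = 1.95×313 + 5.86×151 + 2.96×162 = 610.35 + 884.86 + 479.52 = 1974.73
ΣP(Year 0)Q(Year 0) = 1.95×346 + 5.86×125 + 2.96×140 = 674.7 + 732.5 + 414.4 = 1821.6
L = 1974.73 / 1821.6 × 100 = 108.4063
Paasche component (current-period weights):
ΣP(Year 1)Q(Year 1) = 2.07×313 + 8.26×151 + 3.71×162 = 647.91 + 1247.26 + 601.02 = 2496.19
ΣP(Year 1)Q(Year 0) = 2.07×346 + 8.26×125 + 3.71×140 = 716.22 + 1032.5 + 519.4 = 2268.12
P = 2496.19 / 2268.12 × 100 = 110.0555
Fisher = √(L × P) = √(108.4063 × 110.0555) = 109.2278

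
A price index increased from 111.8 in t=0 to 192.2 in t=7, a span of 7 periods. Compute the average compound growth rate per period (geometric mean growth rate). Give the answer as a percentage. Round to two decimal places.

8.05%

Growth factor = (192.2/111.8)^(1/7) = (1.719141)^(1/7) = 1.080478
Growth rate = 1.080478 − 1 = 0.080478 = 8.0478%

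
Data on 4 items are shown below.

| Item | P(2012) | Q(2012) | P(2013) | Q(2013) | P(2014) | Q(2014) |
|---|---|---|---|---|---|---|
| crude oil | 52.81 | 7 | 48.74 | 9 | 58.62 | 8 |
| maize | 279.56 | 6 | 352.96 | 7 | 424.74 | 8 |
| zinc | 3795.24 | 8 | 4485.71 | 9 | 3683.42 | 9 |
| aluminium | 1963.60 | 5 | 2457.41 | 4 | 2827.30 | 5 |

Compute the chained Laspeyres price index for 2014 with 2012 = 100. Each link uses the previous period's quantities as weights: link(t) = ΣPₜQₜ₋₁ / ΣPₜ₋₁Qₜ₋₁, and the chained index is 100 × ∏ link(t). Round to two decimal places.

Link 2012→2013:
ΣP(2013)Q(2012) = 48.74×7 + 352.96×6 + 4485.71×8 + 2457.41×5 = 341.18 + 2117.76 + 35885.68 + 12287.05 = 50631.67
ΣP(2012)Q(2012) = 52.81×7 + 279.56×6 + 3795.24×8 + 1963.60×5 = 369.67 + 1677.36 + 30361.92 + 9818 = 42226.95
link = 50631.67/42226.95 = 1.199037
Link 2013→2014:
ΣP(2014)Q(2013) = 58.62×9 + 424.74×7 + 3683.42×9 + 2827.30×4 = 527.58 + 2973.18 + 33150.78 + 11309.2 = 47960.74
ΣP(2013)Q(2013) = 48.74×9 + 352.96×7 + 4485.71×9 + 2457.41×4 = 438.66 + 2470.72 + 40371.39 + 9829.64 = 53110.41
link = 47960.74/53110.41 = 0.903038
Chained index = 100 × 1.199037 × 0.903038 = 108.2776

108.28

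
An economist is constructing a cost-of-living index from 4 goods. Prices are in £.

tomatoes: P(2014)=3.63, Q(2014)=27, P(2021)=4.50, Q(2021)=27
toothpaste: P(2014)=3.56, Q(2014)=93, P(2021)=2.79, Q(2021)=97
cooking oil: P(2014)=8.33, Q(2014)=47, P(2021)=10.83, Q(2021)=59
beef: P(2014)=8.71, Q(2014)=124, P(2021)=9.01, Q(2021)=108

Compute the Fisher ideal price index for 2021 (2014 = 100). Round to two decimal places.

106.23

Laspeyres component (base-period weights):
ΣP(2021)Q(2014) = 4.50×27 + 2.79×93 + 10.83×47 + 9.01×124 = 121.5 + 259.47 + 509.01 + 1117.24 = 2007.22
ΣP(2014)Q(2014) = 3.63×27 + 3.56×93 + 8.33×47 + 8.71×124 = 98.01 + 331.08 + 391.51 + 1080.04 = 1900.64
L = 2007.22 / 1900.64 × 100 = 105.6076
Paasche component (current-period weights):
ΣP(2021)Q(2021) = 4.50×27 + 2.79×97 + 10.83×59 + 9.01×108 = 121.5 + 270.63 + 638.97 + 973.08 = 2004.18
ΣP(2014)Q(2021) = 3.63×27 + 3.56×97 + 8.33×59 + 8.71×108 = 98.01 + 345.32 + 491.47 + 940.68 = 1875.48
P = 2004.18 / 1875.48 × 100 = 106.8622
Fisher = √(L × P) = √(105.6076 × 106.8622) = 106.2331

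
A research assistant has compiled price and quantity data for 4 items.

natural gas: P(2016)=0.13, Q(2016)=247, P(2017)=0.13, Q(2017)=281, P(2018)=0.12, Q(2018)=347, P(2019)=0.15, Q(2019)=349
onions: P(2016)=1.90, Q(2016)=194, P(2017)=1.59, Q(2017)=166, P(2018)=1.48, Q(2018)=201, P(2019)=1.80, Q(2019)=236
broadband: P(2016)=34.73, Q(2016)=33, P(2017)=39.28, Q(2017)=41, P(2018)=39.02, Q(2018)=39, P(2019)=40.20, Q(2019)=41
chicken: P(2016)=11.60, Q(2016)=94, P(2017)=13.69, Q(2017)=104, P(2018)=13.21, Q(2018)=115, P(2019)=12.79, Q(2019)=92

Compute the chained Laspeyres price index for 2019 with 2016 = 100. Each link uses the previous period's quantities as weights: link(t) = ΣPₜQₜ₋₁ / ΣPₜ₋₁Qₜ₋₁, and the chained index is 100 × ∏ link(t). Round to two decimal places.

Link 2016→2017:
ΣP(2017)Q(2016) = 0.13×247 + 1.59×194 + 39.28×33 + 13.69×94 = 32.11 + 308.46 + 1296.24 + 1286.86 = 2923.67
ΣP(2016)Q(2016) = 0.13×247 + 1.90×194 + 34.73×33 + 11.60×94 = 32.11 + 368.6 + 1146.09 + 1090.4 = 2637.2
link = 2923.67/2637.2 = 1.108627
Link 2017→2018:
ΣP(2018)Q(2017) = 0.12×281 + 1.48×166 + 39.02×41 + 13.21×104 = 33.72 + 245.68 + 1599.82 + 1373.84 = 3253.06
ΣP(2017)Q(2017) = 0.13×281 + 1.59×166 + 39.28×41 + 13.69×104 = 36.53 + 263.94 + 1610.48 + 1423.76 = 3334.71
link = 3253.06/3334.71 = 0.975515
Link 2018→2019:
ΣP(2019)Q(2018) = 0.15×347 + 1.80×201 + 40.20×39 + 12.79×115 = 52.05 + 361.8 + 1567.8 + 1470.85 = 3452.5
ΣP(2018)Q(2018) = 0.12×347 + 1.48×201 + 39.02×39 + 13.21×115 = 41.64 + 297.48 + 1521.78 + 1519.15 = 3380.05
link = 3452.5/3380.05 = 1.021435
Chained index = 100 × 1.108627 × 0.975515 × 1.021435 = 110.4663

110.47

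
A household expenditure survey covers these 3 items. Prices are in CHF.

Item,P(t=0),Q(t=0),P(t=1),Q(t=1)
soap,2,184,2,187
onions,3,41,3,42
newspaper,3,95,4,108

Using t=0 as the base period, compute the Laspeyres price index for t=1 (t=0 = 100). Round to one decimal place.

Laspeyres price index uses base-period quantities as weights.
ΣP(t=1)·Q(t=0) = 2×184 + 3×41 + 4×95 = 368 + 123 + 380 = 871
ΣP(t=0)·Q(t=0) = 2×184 + 3×41 + 3×95 = 368 + 123 + 285 = 776
Index = 871 / 776 × 100 = 112.2423

112.2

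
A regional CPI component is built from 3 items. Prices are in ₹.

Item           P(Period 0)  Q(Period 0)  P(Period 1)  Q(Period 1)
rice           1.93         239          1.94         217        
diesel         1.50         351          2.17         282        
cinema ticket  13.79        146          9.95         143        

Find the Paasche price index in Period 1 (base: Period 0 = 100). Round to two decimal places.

Paasche price index uses current-period quantities as weights.
ΣP(Period 1)·Q(Period 1) = 1.94×217 + 2.17×282 + 9.95×143 = 420.98 + 611.94 + 1422.85 = 2455.77
ΣP(Period 0)·Q(Period 1) = 1.93×217 + 1.50×282 + 13.79×143 = 418.81 + 423 + 1971.97 = 2813.78
Index = 2455.77 / 2813.78 × 100 = 87.2765

87.28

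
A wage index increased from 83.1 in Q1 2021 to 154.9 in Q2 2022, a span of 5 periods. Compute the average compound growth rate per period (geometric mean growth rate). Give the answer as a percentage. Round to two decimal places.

13.26%

Growth factor = (154.9/83.1)^(1/5) = (1.864019)^(1/5) = 1.132635
Growth rate = 1.132635 − 1 = 0.132635 = 13.2635%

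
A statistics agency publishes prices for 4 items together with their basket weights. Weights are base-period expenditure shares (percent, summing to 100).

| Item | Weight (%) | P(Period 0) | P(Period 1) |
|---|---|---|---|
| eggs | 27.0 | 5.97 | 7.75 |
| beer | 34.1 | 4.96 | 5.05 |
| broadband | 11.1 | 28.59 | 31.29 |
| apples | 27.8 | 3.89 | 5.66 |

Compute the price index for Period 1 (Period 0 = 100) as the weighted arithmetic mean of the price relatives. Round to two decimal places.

122.37

eggs: 27.0 × (7.75/5.97) = 27.0 × 1.298157 = 35.0503
beer: 34.1 × (5.05/4.96) = 34.1 × 1.018145 = 34.7188
broadband: 11.1 × (31.29/28.59) = 11.1 × 1.094439 = 12.1483
apples: 27.8 × (5.66/3.89) = 27.8 × 1.455013 = 40.4494
Index = Σ wᵢ·(p₁ᵢ/p₀ᵢ) = 35.0503 + 34.7188 + 12.1483 + 40.4494 = 122.3666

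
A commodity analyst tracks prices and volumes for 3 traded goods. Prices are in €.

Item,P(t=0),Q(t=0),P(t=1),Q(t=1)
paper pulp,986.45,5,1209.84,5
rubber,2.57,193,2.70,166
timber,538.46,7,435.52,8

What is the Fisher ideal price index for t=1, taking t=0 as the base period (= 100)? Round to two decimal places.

Laspeyres component (base-period weights):
ΣP(t=1)Q(t=0) = 1209.84×5 + 2.70×193 + 435.52×7 = 6049.2 + 521.1 + 3048.64 = 9618.94
ΣP(t=0)Q(t=0) = 986.45×5 + 2.57×193 + 538.46×7 = 4932.25 + 496.01 + 3769.22 = 9197.48
L = 9618.94 / 9197.48 × 100 = 104.5823
Paasche component (current-period weights):
ΣP(t=1)Q(t=1) = 1209.84×5 + 2.70×166 + 435.52×8 = 6049.2 + 448.2 + 3484.16 = 9981.56
ΣP(t=0)Q(t=1) = 986.45×5 + 2.57×166 + 538.46×8 = 4932.25 + 426.62 + 4307.68 = 9666.55
P = 9981.56 / 9666.55 × 100 = 103.2588
Fisher = √(L × P) = √(104.5823 × 103.2588) = 103.9184

103.92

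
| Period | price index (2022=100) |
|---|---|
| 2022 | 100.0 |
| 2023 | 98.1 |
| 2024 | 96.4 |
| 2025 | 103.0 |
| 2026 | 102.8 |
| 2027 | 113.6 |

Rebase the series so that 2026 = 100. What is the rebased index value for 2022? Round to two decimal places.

Rebased(2022) = 100.0 / 102.8 × 100 = 97.2763

97.28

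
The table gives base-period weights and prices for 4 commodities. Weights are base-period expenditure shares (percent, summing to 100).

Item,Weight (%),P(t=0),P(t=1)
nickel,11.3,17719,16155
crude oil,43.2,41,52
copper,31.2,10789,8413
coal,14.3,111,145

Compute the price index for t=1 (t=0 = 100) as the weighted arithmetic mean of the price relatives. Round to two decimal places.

108.10

nickel: 11.3 × (16155/17719) = 11.3 × 0.911733 = 10.3026
crude oil: 43.2 × (52/41) = 43.2 × 1.268293 = 54.7902
copper: 31.2 × (8413/10789) = 31.2 × 0.779776 = 24.3290
coal: 14.3 × (145/111) = 14.3 × 1.306306 = 18.6802
Index = Σ wᵢ·(p₁ᵢ/p₀ᵢ) = 10.3026 + 54.7902 + 24.3290 + 18.6802 = 108.1020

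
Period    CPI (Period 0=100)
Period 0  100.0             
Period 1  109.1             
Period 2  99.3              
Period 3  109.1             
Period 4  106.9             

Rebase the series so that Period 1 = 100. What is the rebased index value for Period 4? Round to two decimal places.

97.98

Rebased(Period 4) = 106.9 / 109.1 × 100 = 97.9835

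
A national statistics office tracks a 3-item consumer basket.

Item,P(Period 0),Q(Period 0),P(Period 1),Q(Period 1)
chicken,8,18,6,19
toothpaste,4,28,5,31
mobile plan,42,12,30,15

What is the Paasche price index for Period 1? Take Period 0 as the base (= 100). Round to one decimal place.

Paasche price index uses current-period quantities as weights.
ΣP(Period 1)·Q(Period 1) = 6×19 + 5×31 + 30×15 = 114 + 155 + 450 = 719
ΣP(Period 0)·Q(Period 1) = 8×19 + 4×31 + 42×15 = 152 + 124 + 630 = 906
Index = 719 / 906 × 100 = 79.3598

79.4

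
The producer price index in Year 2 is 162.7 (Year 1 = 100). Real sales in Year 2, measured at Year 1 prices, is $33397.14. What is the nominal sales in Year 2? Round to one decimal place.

Nominal = Real × (Index/100) = 33397.14 × (162.7/100)
        = 33397.14 × 1.627 = 54337.1468

54337.1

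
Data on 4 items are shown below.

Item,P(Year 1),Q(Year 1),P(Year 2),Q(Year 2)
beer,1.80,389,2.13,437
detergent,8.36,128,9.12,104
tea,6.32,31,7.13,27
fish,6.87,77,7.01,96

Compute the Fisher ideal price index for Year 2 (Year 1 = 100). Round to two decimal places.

Laspeyres component (base-period weights):
ΣP(Year 2)Q(Year 1) = 2.13×389 + 9.12×128 + 7.13×31 + 7.01×77 = 828.57 + 1167.36 + 221.03 + 539.77 = 2756.73
ΣP(Year 1)Q(Year 1) = 1.80×389 + 8.36×128 + 6.32×31 + 6.87×77 = 700.2 + 1070.08 + 195.92 + 528.99 = 2495.19
L = 2756.73 / 2495.19 × 100 = 110.4818
Paasche component (current-period weights):
ΣP(Year 2)Q(Year 2) = 2.13×437 + 9.12×104 + 7.13×27 + 7.01×96 = 930.81 + 948.48 + 192.51 + 672.96 = 2744.76
ΣP(Year 1)Q(Year 2) = 1.80×437 + 8.36×104 + 6.32×27 + 6.87×96 = 786.6 + 869.44 + 170.64 + 659.52 = 2486.2
P = 2744.76 / 2486.2 × 100 = 110.3998
Fisher = √(L × P) = √(110.4818 × 110.3998) = 110.4408

110.44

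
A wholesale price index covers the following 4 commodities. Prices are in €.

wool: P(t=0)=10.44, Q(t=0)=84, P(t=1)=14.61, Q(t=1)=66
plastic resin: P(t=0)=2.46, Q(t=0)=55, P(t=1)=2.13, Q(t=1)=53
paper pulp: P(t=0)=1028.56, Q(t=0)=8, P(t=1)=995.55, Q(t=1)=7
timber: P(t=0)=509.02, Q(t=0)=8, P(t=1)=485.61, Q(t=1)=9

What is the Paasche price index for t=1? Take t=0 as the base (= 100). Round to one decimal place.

Paasche price index uses current-period quantities as weights.
ΣP(t=1)·Q(t=1) = 14.61×66 + 2.13×53 + 995.55×7 + 485.61×9 = 964.26 + 112.89 + 6968.85 + 4370.49 = 12416.49
ΣP(t=0)·Q(t=1) = 10.44×66 + 2.46×53 + 1028.56×7 + 509.02×9 = 689.04 + 130.38 + 7199.92 + 4581.18 = 12600.52
Index = 12416.49 / 12600.52 × 100 = 98.5395

98.5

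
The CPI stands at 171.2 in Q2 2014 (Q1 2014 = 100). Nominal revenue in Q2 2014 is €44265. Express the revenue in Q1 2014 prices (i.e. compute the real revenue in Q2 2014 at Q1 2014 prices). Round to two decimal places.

Real = Nominal ÷ (Index/100) = 44265 ÷ (171.2/100)
     = 44265 ÷ 1.712 = 25855.7243

25855.72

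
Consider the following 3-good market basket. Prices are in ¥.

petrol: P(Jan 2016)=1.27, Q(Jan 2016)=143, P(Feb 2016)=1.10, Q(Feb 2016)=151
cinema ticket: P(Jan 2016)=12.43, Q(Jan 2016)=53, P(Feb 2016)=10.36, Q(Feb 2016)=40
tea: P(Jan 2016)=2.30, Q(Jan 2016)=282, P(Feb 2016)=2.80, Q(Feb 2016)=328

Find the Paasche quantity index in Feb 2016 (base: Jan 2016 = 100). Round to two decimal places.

100.20

Paasche quantity index uses current-period prices as weights.
ΣP(Feb 2016)·Q(Feb 2016) = 1.10×151 + 10.36×40 + 2.80×328 = 166.1 + 414.4 + 918.4 = 1498.9
ΣP(Feb 2016)·Q(Jan 2016) = 1.10×143 + 10.36×53 + 2.80×282 = 157.3 + 549.08 + 789.6 = 1495.98
Index = 1498.9 / 1495.98 × 100 = 100.1952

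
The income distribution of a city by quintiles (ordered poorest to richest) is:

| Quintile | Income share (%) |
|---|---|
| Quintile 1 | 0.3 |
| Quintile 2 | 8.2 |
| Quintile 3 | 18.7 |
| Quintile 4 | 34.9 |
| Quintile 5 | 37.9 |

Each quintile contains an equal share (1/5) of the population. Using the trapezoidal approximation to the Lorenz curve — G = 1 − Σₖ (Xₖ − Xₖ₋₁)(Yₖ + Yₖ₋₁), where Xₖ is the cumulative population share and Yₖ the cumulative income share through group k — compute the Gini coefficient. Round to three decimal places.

Cumulative income shares Yₖ: 0.0030, 0.0850, 0.2720, 0.6210, 1.0000
Σ (Xₖ−Xₖ₋₁)(Yₖ+Yₖ₋₁) = (1/5)(0.0030+0.0000) + (1/5)(0.0850+0.0030) + (1/5)(0.2720+0.0850) + (1/5)(0.6210+0.2720) + (1/5)(1.0000+0.6210)
  = 0.0006 + 0.0176 + 0.0714 + 0.1786 + 0.3242 = 0.5924
G = 1 − 0.5924 = 0.4076

0.408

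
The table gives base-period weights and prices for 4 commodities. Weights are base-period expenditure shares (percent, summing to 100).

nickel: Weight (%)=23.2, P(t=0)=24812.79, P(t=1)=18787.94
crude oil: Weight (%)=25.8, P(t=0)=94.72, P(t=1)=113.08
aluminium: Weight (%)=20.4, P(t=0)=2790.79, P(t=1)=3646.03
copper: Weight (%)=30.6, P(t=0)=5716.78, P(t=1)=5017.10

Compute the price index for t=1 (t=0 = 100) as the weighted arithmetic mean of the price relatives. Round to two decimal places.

nickel: 23.2 × (18787.94/24812.79) = 23.2 × 0.757188 = 17.5668
crude oil: 25.8 × (113.08/94.72) = 25.8 × 1.193834 = 30.8009
aluminium: 20.4 × (3646.03/2790.79) = 20.4 × 1.306451 = 26.6516
copper: 30.6 × (5017.10/5716.78) = 30.6 × 0.877609 = 26.8548
Index = Σ wᵢ·(p₁ᵢ/p₀ᵢ) = 17.5668 + 30.8009 + 26.6516 + 26.8548 = 101.8741

101.87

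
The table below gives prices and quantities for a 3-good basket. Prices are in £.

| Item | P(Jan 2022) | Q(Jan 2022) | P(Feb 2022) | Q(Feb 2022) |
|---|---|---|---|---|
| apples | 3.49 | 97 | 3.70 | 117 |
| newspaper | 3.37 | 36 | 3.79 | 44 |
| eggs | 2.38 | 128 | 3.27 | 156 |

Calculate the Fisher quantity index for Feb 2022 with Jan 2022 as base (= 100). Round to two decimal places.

121.40

Laspeyres component (base-period weights):
ΣP(Jan 2022)Q(Feb 2022) = 3.49×117 + 3.37×44 + 2.38×156 = 408.33 + 148.28 + 371.28 = 927.89
ΣP(Jan 2022)Q(Jan 2022) = 3.49×97 + 3.37×36 + 2.38×128 = 338.53 + 121.32 + 304.64 = 764.49
L = 927.89 / 764.49 × 100 = 121.3737
Paasche component (current-period weights):
ΣP(Feb 2022)Q(Feb 2022) = 3.70×117 + 3.79×44 + 3.27×156 = 432.9 + 166.76 + 510.12 = 1109.78
ΣP(Feb 2022)Q(Jan 2022) = 3.70×97 + 3.79×36 + 3.27×128 = 358.9 + 136.44 + 418.56 = 913.9
P = 1109.78 / 913.9 × 100 = 121.4334
Fisher = √(L × P) = √(121.3737 × 121.4334) = 121.4036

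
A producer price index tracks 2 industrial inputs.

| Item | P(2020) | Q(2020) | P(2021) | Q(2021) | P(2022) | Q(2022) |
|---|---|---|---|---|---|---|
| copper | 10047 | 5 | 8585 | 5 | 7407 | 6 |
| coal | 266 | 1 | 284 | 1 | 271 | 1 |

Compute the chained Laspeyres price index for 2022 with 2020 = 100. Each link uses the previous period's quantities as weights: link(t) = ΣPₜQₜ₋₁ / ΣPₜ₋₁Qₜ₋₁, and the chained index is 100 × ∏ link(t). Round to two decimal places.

73.87

Link 2020→2021:
ΣP(2021)Q(2020) = 8585×5 + 284×1 = 42925 + 284 = 43209
ΣP(2020)Q(2020) = 10047×5 + 266×1 = 50235 + 266 = 50501
link = 43209/50501 = 0.855607
Link 2021→2022:
ΣP(2022)Q(2021) = 7407×5 + 271×1 = 37035 + 271 = 37306
ΣP(2021)Q(2021) = 8585×5 + 284×1 = 42925 + 284 = 43209
link = 37306/43209 = 0.863385
Chained index = 100 × 0.855607 × 0.863385 = 73.8718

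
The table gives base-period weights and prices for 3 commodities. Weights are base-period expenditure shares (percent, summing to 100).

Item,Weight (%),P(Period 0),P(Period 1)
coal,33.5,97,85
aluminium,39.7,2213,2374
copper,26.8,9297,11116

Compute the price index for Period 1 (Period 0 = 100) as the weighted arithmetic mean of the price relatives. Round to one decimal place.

coal: 33.5 × (85/97) = 33.5 × 0.876289 = 29.3557
aluminium: 39.7 × (2374/2213) = 39.7 × 1.072752 = 42.5883
copper: 26.8 × (11116/9297) = 26.8 × 1.195655 = 32.0435
Index = Σ wᵢ·(p₁ᵢ/p₀ᵢ) = 29.3557 + 42.5883 + 32.0435 = 103.9875

104.0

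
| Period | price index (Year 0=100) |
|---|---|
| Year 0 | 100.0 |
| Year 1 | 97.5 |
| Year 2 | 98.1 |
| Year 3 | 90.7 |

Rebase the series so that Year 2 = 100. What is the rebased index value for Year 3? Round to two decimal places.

Rebased(Year 3) = 90.7 / 98.1 × 100 = 92.4567

92.46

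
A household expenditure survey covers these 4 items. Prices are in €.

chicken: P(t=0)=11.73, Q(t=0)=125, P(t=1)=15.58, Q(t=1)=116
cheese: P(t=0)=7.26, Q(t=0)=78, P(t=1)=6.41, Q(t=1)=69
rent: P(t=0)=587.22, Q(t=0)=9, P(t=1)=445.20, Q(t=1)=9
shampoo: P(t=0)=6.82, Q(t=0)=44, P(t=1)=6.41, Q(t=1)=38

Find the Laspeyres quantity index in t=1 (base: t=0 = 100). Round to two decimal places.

Laspeyres quantity index uses base-period prices as weights.
ΣP(t=0)·Q(t=1) = 11.73×116 + 7.26×69 + 587.22×9 + 6.82×38 = 1360.68 + 500.94 + 5284.98 + 259.16 = 7405.76
ΣP(t=0)·Q(t=0) = 11.73×125 + 7.26×78 + 587.22×9 + 6.82×44 = 1466.25 + 566.28 + 5284.98 + 300.08 = 7617.59
Index = 7405.76 / 7617.59 × 100 = 97.2192

97.22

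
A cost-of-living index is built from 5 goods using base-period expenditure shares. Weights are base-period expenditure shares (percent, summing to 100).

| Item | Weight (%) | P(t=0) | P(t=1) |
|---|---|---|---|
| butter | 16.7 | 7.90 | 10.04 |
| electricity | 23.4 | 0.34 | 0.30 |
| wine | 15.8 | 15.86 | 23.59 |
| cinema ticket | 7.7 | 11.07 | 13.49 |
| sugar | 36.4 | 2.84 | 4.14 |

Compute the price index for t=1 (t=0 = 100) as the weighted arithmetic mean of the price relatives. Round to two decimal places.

127.82

butter: 16.7 × (10.04/7.90) = 16.7 × 1.270886 = 21.2238
electricity: 23.4 × (0.30/0.34) = 23.4 × 0.882353 = 20.6471
wine: 15.8 × (23.59/15.86) = 15.8 × 1.487390 = 23.5008
cinema ticket: 7.7 × (13.49/11.07) = 7.7 × 1.218609 = 9.3833
sugar: 36.4 × (4.14/2.84) = 36.4 × 1.457746 = 53.0620
Index = Σ wᵢ·(p₁ᵢ/p₀ᵢ) = 21.2238 + 20.6471 + 23.5008 + 9.3833 + 53.0620 = 127.8169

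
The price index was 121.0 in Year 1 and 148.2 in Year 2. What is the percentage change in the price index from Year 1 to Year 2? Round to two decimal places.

22.48%

Change = (148.2 − 121.0) / 121.0 × 100
       = 27.2 / 121.0 × 100 = 22.4793%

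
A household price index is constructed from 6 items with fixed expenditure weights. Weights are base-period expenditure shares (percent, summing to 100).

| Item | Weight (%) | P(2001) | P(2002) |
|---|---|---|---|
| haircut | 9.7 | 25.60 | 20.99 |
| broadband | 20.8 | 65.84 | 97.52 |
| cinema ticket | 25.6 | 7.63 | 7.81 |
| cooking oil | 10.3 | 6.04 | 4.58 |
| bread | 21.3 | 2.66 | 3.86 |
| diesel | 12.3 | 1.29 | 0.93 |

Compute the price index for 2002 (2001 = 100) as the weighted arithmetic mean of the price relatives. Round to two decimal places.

112.55

haircut: 9.7 × (20.99/25.60) = 9.7 × 0.819922 = 7.9532
broadband: 20.8 × (97.52/65.84) = 20.8 × 1.481166 = 30.8083
cinema ticket: 25.6 × (7.81/7.63) = 25.6 × 1.023591 = 26.2039
cooking oil: 10.3 × (4.58/6.04) = 10.3 × 0.758278 = 7.8103
bread: 21.3 × (3.86/2.66) = 21.3 × 1.451128 = 30.9090
diesel: 12.3 × (0.93/1.29) = 12.3 × 0.720930 = 8.8674
Index = Σ wᵢ·(p₁ᵢ/p₀ᵢ) = 7.9532 + 30.8083 + 26.2039 + 7.8103 + 30.9090 + 8.8674 = 112.5522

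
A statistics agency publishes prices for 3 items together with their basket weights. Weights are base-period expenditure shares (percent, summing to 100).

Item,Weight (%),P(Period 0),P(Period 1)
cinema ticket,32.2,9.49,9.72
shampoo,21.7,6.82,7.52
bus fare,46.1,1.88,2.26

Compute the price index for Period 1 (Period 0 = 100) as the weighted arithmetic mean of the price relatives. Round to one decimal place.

112.3

cinema ticket: 32.2 × (9.72/9.49) = 32.2 × 1.024236 = 32.9804
shampoo: 21.7 × (7.52/6.82) = 21.7 × 1.102639 = 23.9273
bus fare: 46.1 × (2.26/1.88) = 46.1 × 1.202128 = 55.4181
Index = Σ wᵢ·(p₁ᵢ/p₀ᵢ) = 32.9804 + 23.9273 + 55.4181 = 112.3258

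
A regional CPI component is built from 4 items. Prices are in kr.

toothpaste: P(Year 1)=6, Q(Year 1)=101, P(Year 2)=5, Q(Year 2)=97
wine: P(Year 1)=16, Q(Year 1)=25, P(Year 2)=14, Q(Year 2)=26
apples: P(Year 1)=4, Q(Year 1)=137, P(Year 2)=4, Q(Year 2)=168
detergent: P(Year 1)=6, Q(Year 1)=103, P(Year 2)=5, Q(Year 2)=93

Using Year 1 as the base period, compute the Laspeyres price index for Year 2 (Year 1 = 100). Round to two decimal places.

Laspeyres price index uses base-period quantities as weights.
ΣP(Year 2)·Q(Year 1) = 5×101 + 14×25 + 4×137 + 5×103 = 505 + 350 + 548 + 515 = 1918
ΣP(Year 1)·Q(Year 1) = 6×101 + 16×25 + 4×137 + 6×103 = 606 + 400 + 548 + 618 = 2172
Index = 1918 / 2172 × 100 = 88.3057

88.31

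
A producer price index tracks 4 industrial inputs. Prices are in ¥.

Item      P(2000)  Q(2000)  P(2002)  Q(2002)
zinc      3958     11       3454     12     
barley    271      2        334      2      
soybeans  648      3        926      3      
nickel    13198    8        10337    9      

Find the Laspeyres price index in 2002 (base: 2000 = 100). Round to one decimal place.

81.9

Laspeyres price index uses base-period quantities as weights.
ΣP(2002)·Q(2000) = 3454×11 + 334×2 + 926×3 + 10337×8 = 37994 + 668 + 2778 + 82696 = 124136
ΣP(2000)·Q(2000) = 3958×11 + 271×2 + 648×3 + 13198×8 = 43538 + 542 + 1944 + 105584 = 151608
Index = 124136 / 151608 × 100 = 81.8796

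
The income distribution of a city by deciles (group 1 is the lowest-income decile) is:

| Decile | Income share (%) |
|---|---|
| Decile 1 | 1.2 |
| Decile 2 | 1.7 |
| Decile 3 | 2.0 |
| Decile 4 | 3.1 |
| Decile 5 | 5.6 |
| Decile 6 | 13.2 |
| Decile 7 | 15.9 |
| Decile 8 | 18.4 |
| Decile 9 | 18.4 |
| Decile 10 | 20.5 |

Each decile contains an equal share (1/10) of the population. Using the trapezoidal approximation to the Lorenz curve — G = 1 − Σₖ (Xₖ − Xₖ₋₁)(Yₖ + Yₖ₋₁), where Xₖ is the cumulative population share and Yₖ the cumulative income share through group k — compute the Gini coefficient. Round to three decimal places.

0.419

Cumulative income shares Yₖ: 0.0120, 0.0290, 0.0490, 0.0800, 0.1360, 0.2680, 0.4270, 0.6110, 0.7950, 1.0000
Σ (Xₖ−Xₖ₋₁)(Yₖ+Yₖ₋₁) = (1/10)(0.0120+0.0000) + (1/10)(0.0290+0.0120) + (1/10)(0.0490+0.0290) + (1/10)(0.0800+0.0490) + (1/10)(0.1360+0.0800) + (1/10)(0.2680+0.1360) + (1/10)(0.4270+0.2680) + (1/10)(0.6110+0.4270) + (1/10)(0.7950+0.6110) + (1/10)(1.0000+0.7950)
  = 0.0012 + 0.0041 + 0.0078 + 0.0129 + 0.0216 + 0.0404 + 0.0695 + 0.1038 + 0.1406 + 0.1795 = 0.5814
G = 1 − 0.5814 = 0.4186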